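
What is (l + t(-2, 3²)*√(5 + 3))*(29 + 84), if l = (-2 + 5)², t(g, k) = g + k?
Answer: 1017 + 1582*√2 ≈ 3254.3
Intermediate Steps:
l = 9 (l = 3² = 9)
(l + t(-2, 3²)*√(5 + 3))*(29 + 84) = (9 + (-2 + 3²)*√(5 + 3))*(29 + 84) = (9 + (-2 + 9)*√8)*113 = (9 + 7*(2*√2))*113 = (9 + 14*√2)*113 = 1017 + 1582*√2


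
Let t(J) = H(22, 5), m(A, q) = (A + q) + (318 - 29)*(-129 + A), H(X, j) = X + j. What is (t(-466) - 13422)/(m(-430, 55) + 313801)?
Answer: -893/10125 ≈ -0.088197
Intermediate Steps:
m(A, q) = -37281 + q + 290*A (m(A, q) = (A + q) + 289*(-129 + A) = (A + q) + (-37281 + 289*A) = -37281 + q + 290*A)
t(J) = 27 (t(J) = 22 + 5 = 27)
(t(-466) - 13422)/(m(-430, 55) + 313801) = (27 - 13422)/((-37281 + 55 + 290*(-430)) + 313801) = -13395/((-37281 + 55 - 124700) + 313801) = -13395/(-161926 + 313801) = -13395/151875 = -13395*1/151875 = -893/10125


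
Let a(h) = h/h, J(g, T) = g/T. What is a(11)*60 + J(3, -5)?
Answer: 297/5 ≈ 59.400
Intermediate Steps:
a(h) = 1
a(11)*60 + J(3, -5) = 1*60 + 3/(-5) = 60 + 3*(-⅕) = 60 - ⅗ = 297/5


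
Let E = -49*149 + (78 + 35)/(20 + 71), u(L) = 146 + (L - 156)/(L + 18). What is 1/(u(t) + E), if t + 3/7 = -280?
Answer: -167167/1195594299 ≈ -0.00013982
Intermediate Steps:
t = -1963/7 (t = -3/7 - 280 = -1963/7 ≈ -280.43)
u(L) = 146 + (-156 + L)/(18 + L)
E = -664278/91 (E = -7301 + 113/91 = -664278/91 ≈ -7299.8)
1/(u(t) + E) = 1/(3*(824 + 49*(-1963/7))/(18 - 1963/7) - 664278/91) = 1/(3*(824 - 13741)/(-1837/7) - 664278/91) = 1/(3*(-7/1837)*(-12917) - 664278/91) = 1/(271257/1837 - 664278/91) = 1/(-1195594299/167167) = -167167/1195594299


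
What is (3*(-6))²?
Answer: 324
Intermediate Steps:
(3*(-6))² = (-18)² = 324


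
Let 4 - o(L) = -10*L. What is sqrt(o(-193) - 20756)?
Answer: I*sqrt(22682) ≈ 150.61*I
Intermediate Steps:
o(L) = 4 + 10*L (o(L) = 4 - (-10)*L = 4 + 10*L)
sqrt(o(-193) - 20756) = sqrt((4 + 10*(-193)) - 20756) = sqrt((4 - 1930) - 20756) = sqrt(-1926 - 20756) = sqrt(-22682) = I*sqrt(22682)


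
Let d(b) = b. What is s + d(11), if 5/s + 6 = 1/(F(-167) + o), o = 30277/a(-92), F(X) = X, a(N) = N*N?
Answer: 16893795/1661546 ≈ 10.168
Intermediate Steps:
a(N) = N²
o = 30277/8464 (o = 30277/((-92)²) = 30277/8464 ≈ 3.5771)
s = -1383211/1661546 (s = 5/(-6 + 1/(-167 + 30277/8464)) = 5/(-6 + 1/(-1383211/8464)) = 5/(-6 - 8464/1383211) = 5/(-8307730/1383211) = 5*(-1383211/8307730) = -1383211/1661546 ≈ -0.83248)
s + d(11) = -1383211/1661546 + 11 = 16893795/1661546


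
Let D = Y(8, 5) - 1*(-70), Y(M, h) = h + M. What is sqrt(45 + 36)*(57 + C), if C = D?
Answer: 1260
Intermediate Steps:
Y(M, h) = M + h
D = 83 (D = (8 + 5) - 1*(-70) = 13 + 70 = 83)
C = 83
sqrt(45 + 36)*(57 + C) = sqrt(45 + 36)*(57 + 83) = sqrt(81)*140 = 9*140 = 1260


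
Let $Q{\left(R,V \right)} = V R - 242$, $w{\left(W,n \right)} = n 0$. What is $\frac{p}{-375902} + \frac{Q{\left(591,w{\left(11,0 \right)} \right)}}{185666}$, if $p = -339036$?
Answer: $\frac{15714122423}{17448055183} \approx 0.90062$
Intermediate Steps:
$w{\left(W,n \right)} = 0$
$Q{\left(R,V \right)} = -242 + R V$ ($Q{\left(R,V \right)} = R V - 242 = -242 + R V$)
$\frac{p}{-375902} + \frac{Q{\left(591,w{\left(11,0 \right)} \right)}}{185666} = - \frac{339036}{-375902} + \frac{-242 + 591 \cdot 0}{185666} = \left(-339036\right) \left(- \frac{1}{375902}\right) + \left(-242 + 0\right) \frac{1}{185666} = \frac{169518}{187951} - \frac{121}{92833} = \frac{15714122423}{17448055183}$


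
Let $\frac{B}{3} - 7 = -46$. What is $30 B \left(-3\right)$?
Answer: $10530$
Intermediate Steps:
$B = -117$ ($B = 21 + 3 \left(-46\right) = 21 - 138 = -117$)
$30 B \left(-3\right) = 30 \left(-117\right) \left(-3\right) = \left(-3510\right) \left(-3\right) = 10530$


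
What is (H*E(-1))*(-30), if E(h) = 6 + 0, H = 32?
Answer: -5760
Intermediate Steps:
E(h) = 6
(H*E(-1))*(-30) = (32*6)*(-30) = 192*(-30) = -5760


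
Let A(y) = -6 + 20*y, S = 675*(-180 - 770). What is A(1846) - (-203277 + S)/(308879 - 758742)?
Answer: 16605398255/449863 ≈ 36912.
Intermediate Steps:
S = -641250 (S = 675*(-950) = -641250)
A(1846) - (-203277 + S)/(308879 - 758742) = (-6 + 20*1846) - (-203277 - 641250)/(308879 - 758742) = (-6 + 36920) - (-844527)/(-449863) = 36914 - (-844527)*(-1)/449863 = 36914 - 1*844527/449863 = 36914 - 844527/449863 = 16605398255/449863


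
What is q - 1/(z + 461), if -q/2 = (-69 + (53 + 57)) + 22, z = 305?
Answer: -96517/766 ≈ -126.00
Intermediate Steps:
q = -126 (q = -2*((-69 + (53 + 57)) + 22) = -2*((-69 + 110) + 22) = -2*(41 + 22) = -2*63 = -126)
q - 1/(z + 461) = -126 - 1/(305 + 461) = -126 - 1/766 = -96517/766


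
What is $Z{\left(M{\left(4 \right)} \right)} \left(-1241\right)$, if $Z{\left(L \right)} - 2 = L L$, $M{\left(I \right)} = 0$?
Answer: $-2482$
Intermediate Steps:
$Z{\left(L \right)} = 2 + L^{2}$ ($Z{\left(L \right)} = 2 + L L = 2 + L^{2}$)
$Z{\left(M{\left(4 \right)} \right)} \left(-1241\right) = \left(2 + 0^{2}\right) \left(-1241\right) = \left(2 + 0\right) \left(-1241\right) = 2 \left(-1241\right) = -2482$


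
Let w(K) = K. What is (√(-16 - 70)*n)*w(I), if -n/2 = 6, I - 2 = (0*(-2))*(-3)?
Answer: -24*I*√86 ≈ -222.57*I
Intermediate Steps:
I = 2 (I = 2 + (0*(-2))*(-3) = 2 + 0*(-3) = 2 + 0 = 2)
n = -12 (n = -2*6 = -12)
(√(-16 - 70)*n)*w(I) = (√(-16 - 70)*(-12))*2 = (√(-86)*(-12))*2 = ((I*√86)*(-12))*2 = -12*I*√86*2 = -24*I*√86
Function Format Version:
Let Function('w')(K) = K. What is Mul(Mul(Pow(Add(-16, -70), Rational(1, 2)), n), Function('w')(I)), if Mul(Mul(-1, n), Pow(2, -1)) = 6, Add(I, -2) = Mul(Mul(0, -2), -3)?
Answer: Mul(-24, I, Pow(86, Rational(1, 2))) ≈ Mul(-222.57, I)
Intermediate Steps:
I = 2 (I = Add(2, Mul(Mul(0, -2), -3)) = Add(2, Mul(0, -3)) = Add(2, 0) = 2)
n = -12 (n = Mul(-2, 6) = -12)
Mul(Mul(Pow(Add(-16, -70), Rational(1, 2)), n), Function('w')(I)) = Mul(Mul(Pow(Add(-16, -70), Rational(1, 2)), -12), 2) = Mul(Mul(Pow(-86, Rational(1, 2)), -12), 2) = Mul(Mul(Mul(I, Pow(86, Rational(1, 2))), -12), 2) = Mul(Mul(-12, I, Pow(86, Rational(1, 2))), 2) = Mul(-24, I, Pow(86, Rational(1, 2)))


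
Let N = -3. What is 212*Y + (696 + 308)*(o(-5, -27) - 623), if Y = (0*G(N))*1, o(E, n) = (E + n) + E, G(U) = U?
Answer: -662640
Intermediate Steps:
o(E, n) = n + 2*E
Y = 0 (Y = (0*(-3))*1 = 0*1 = 0)
212*Y + (696 + 308)*(o(-5, -27) - 623) = 212*0 + (696 + 308)*((-27 + 2*(-5)) - 623) = 0 + 1004*((-27 - 10) - 623) = 0 + 1004*(-37 - 623) = 0 + 1004*(-660) = 0 - 662640 = -662640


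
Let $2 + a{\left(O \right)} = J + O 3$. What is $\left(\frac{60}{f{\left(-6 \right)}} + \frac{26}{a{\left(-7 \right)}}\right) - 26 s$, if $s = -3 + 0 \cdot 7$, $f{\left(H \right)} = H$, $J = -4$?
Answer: $\frac{1810}{27} \approx 67.037$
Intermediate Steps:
$a{\left(O \right)} = -6 + 3 O$ ($a{\left(O \right)} = -2 + \left(-4 + O 3\right) = -2 + \left(-4 + 3 O\right) = -6 + 3 O$)
$s = -3$ ($s = -3 + 0 = -3$)
$\left(\frac{60}{f{\left(-6 \right)}} + \frac{26}{a{\left(-7 \right)}}\right) - 26 s = \left(\frac{60}{-6} + \frac{26}{-6 + 3 \left(-7\right)}\right) - -78 = \left(60 \left(- \frac{1}{6}\right) + \frac{26}{-6 - 21}\right) + 78 = \left(-10 + \frac{26}{-27}\right) + 78 = \left(-10 + 26 \left(- \frac{1}{27}\right)\right) + 78 = \left(-10 - \frac{26}{27}\right) + 78 = - \frac{296}{27} + 78 = \frac{1810}{27}$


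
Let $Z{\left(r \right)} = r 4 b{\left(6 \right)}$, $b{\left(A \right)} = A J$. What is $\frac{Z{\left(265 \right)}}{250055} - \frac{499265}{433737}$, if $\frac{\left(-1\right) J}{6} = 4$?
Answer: $- \frac{38209865051}{21691621107} \approx -1.7615$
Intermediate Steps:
$J = -24$ ($J = \left(-6\right) 4 = -24$)
$b{\left(A \right)} = - 24 A$ ($b{\left(A \right)} = A \left(-24\right) = - 24 A$)
$Z{\left(r \right)} = - 576 r$ ($Z{\left(r \right)} = r 4 \left(\left(-24\right) 6\right) = 4 r \left(-144\right) = - 576 r$)
$\frac{Z{\left(265 \right)}}{250055} - \frac{499265}{433737} = \frac{\left(-576\right) 265}{250055} - \frac{499265}{433737} = \left(-152640\right) \frac{1}{250055} - \frac{499265}{433737} = - \frac{30528}{50011} - \frac{499265}{433737} = - \frac{38209865051}{21691621107}$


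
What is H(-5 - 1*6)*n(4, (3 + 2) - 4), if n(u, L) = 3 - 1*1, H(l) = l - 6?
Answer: -34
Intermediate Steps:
H(l) = -6 + l
n(u, L) = 2 (n(u, L) = 3 - 1 = 2)
H(-5 - 1*6)*n(4, (3 + 2) - 4) = (-6 + (-5 - 1*6))*2 = (-6 + (-5 - 6))*2 = (-6 - 11)*2 = -17*2 = -34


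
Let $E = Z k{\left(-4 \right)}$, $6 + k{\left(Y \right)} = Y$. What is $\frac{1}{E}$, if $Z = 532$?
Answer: $- \frac{1}{5320} \approx -0.00018797$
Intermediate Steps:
$k{\left(Y \right)} = -6 + Y$
$E = -5320$ ($E = 532 \left(-6 - 4\right) = 532 \left(-10\right) = -5320$)
$\frac{1}{E} = \frac{1}{-5320} = - \frac{1}{5320}$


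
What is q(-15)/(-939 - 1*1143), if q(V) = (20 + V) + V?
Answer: 5/1041 ≈ 0.0048031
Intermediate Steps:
q(V) = 20 + 2*V
q(-15)/(-939 - 1*1143) = (20 + 2*(-15))/(-939 - 1*1143) = (20 - 30)/(-939 - 1143) = -10/(-2082) = -10*(-1/2082) = 5/1041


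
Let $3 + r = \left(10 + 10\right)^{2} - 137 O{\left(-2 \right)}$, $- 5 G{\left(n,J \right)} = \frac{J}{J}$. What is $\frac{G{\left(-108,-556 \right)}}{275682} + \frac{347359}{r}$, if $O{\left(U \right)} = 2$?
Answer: $\frac{53200346563}{18838270} \approx 2824.1$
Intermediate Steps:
$G{\left(n,J \right)} = - \frac{1}{5}$ ($G{\left(n,J \right)} = - \frac{J \frac{1}{J}}{5} = \left(- \frac{1}{5}\right) 1 = - \frac{1}{5}$)
$r = 123$ ($r = -3 + \left(\left(10 + 10\right)^{2} - 274\right) = -3 - \left(274 - 20^{2}\right) = -3 + \left(400 - 274\right) = -3 + 126 = 123$)
$\frac{G{\left(-108,-556 \right)}}{275682} + \frac{347359}{r} = - \frac{1}{5 \cdot 275682} + \frac{347359}{123} = \left(- \frac{1}{5}\right) \frac{1}{275682} + 347359 \cdot \frac{1}{123} = - \frac{1}{1378410} + \frac{347359}{123} = \frac{53200346563}{18838270}$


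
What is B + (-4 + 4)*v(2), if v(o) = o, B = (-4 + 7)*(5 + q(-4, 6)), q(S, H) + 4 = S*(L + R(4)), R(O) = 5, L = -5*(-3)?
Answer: -237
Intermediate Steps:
L = 15
q(S, H) = -4 + 20*S (q(S, H) = -4 + S*(15 + 5) = -4 + S*20 = -4 + 20*S)
B = -237 (B = (-4 + 7)*(5 + (-4 + 20*(-4))) = 3*(5 + (-4 - 80)) = 3*(5 - 84) = 3*(-79) = -237)
B + (-4 + 4)*v(2) = -237 + (-4 + 4)*2 = -237 + 0*2 = -237 + 0 = -237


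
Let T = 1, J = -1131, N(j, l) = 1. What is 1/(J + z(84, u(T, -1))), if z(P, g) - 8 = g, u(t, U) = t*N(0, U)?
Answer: -1/1122 ≈ -0.00089127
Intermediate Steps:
u(t, U) = t (u(t, U) = t*1 = t)
z(P, g) = 8 + g
1/(J + z(84, u(T, -1))) = 1/(-1131 + (8 + 1)) = 1/(-1131 + 9) = 1/(-1122) = -1/1122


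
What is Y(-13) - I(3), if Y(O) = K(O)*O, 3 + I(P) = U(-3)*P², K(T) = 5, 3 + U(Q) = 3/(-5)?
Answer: -148/5 ≈ -29.600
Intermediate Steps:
U(Q) = -18/5 (U(Q) = -3 + 3/(-5) = -3 + 3*(-⅕) = -3 - ⅗ = -18/5)
I(P) = -3 - 18*P²/5
Y(O) = 5*O
Y(-13) - I(3) = 5*(-13) - (-3 - 18/5*3²) = -65 - (-3 - 18/5*9) = -65 - (-3 - 162/5) = -65 - 1*(-177/5) = -65 + 177/5 = -148/5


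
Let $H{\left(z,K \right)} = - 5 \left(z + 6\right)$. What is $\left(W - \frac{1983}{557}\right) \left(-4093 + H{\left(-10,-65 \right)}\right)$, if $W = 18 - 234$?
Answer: $\frac{498107535}{557} \approx 8.9427 \cdot 10^{5}$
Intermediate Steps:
$W = -216$ ($W = 18 - 234 = -216$)
$H{\left(z,K \right)} = -30 - 5 z$ ($H{\left(z,K \right)} = - 5 \left(6 + z\right) = -30 - 5 z$)
$\left(W - \frac{1983}{557}\right) \left(-4093 + H{\left(-10,-65 \right)}\right) = \left(-216 - \frac{1983}{557}\right) \left(-4093 - -20\right) = \left(-216 - \frac{1983}{557}\right) \left(-4093 + \left(-30 + 50\right)\right) = \left(-216 - \frac{1983}{557}\right) \left(-4093 + 20\right) = \left(- \frac{122295}{557}\right) \left(-4073\right) = \frac{498107535}{557}$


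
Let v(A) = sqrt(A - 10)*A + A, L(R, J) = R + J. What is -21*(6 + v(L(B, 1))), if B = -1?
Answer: -126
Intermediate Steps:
L(R, J) = J + R
v(A) = A + A*sqrt(-10 + A) (v(A) = sqrt(-10 + A)*A + A = A*sqrt(-10 + A) + A = A + A*sqrt(-10 + A))
-21*(6 + v(L(B, 1))) = -21*(6 + (1 - 1)*(1 + sqrt(-10 + (1 - 1)))) = -21*(6 + 0*(1 + sqrt(-10 + 0))) = -21*(6 + 0*(1 + sqrt(-10))) = -21*(6 + 0*(1 + I*sqrt(10))) = -21*(6 + 0) = -21*6 = -126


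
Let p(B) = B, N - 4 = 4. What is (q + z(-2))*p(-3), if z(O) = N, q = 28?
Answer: -108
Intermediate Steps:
N = 8 (N = 4 + 4 = 8)
z(O) = 8
(q + z(-2))*p(-3) = (28 + 8)*(-3) = 36*(-3) = -108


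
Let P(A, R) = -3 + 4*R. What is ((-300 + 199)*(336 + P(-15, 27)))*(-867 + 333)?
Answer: 23784894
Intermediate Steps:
((-300 + 199)*(336 + P(-15, 27)))*(-867 + 333) = ((-300 + 199)*(336 + (-3 + 4*27)))*(-867 + 333) = -101*(336 + (-3 + 108))*(-534) = -101*(336 + 105)*(-534) = -101*441*(-534) = -44541*(-534) = 23784894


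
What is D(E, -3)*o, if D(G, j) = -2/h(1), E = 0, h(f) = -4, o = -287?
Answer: -287/2 ≈ -143.50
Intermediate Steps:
D(G, j) = 1/2 (D(G, j) = -2/(-4) = -2*(-1/4) = 1/2)
D(E, -3)*o = (1/2)*(-287) = -287/2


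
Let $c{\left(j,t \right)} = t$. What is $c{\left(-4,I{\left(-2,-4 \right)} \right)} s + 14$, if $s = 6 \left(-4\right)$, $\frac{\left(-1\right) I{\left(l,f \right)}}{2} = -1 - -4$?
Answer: $158$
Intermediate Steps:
$I{\left(l,f \right)} = -6$ ($I{\left(l,f \right)} = - 2 \left(-1 - -4\right) = - 2 \left(-1 + 4\right) = \left(-2\right) 3 = -6$)
$s = -24$
$c{\left(-4,I{\left(-2,-4 \right)} \right)} s + 14 = \left(-6\right) \left(-24\right) + 14 = 144 + 14 = 158$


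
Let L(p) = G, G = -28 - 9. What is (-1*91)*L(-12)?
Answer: 3367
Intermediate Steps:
G = -37
L(p) = -37
(-1*91)*L(-12) = -1*91*(-37) = -91*(-37) = 3367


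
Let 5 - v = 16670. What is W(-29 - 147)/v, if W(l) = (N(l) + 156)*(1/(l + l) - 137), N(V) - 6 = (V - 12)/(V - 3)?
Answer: 46916495/35000944 ≈ 1.3404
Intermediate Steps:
v = -16665 (v = 5 - 1*16670 = 5 - 16670 = -16665)
N(V) = 6 + (-12 + V)/(-3 + V) (N(V) = 6 + (V - 12)/(V - 3) = 6 + (-12 + V)/(-3 + V))
W(l) = (-137 + 1/(2*l))*(156 + (-30 + 7*l)/(-3 + l)) (W(l) = ((-30 + 7*l)/(-3 + l) + 156)*(1/(l + l) - 137) = (156 + (-30 + 7*l)/(-3 + l))*(1/(2*l) - 137) = (156 + (-30 + 7*l)/(-3 + l))*(-137 + 1/(2*l)) = (-137 + 1/(2*l))*(156 + (-30 + 7*l)/(-3 + l)))
W(-29 - 147)/v = ((-498 - 44662*(-29 - 147)**2 + 136615*(-29 - 147))/(2*(-29 - 147)*(-3 + (-29 - 147))))/(-16665) = ((1/2)*(-498 - 44662*(-176)**2 + 136615*(-176))/(-176*(-3 - 176)))*(-1/16665) = ((1/2)*(-1/176)*(-498 - 44662*30976 - 24044240)/(-179))*(-1/16665) = ((1/2)*(-1/176)*(-1/179)*(-498 - 1383450112 - 24044240))*(-1/16665) = ((1/2)*(-1/176)*(-1/179)*(-1407494850))*(-1/16665) = -703747425/31504*(-1/16665) = 46916495/35000944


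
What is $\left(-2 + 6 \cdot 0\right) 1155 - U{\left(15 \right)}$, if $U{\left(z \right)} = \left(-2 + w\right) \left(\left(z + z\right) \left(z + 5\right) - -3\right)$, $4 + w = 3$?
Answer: $-501$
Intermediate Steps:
$w = -1$ ($w = -4 + 3 = -1$)
$U{\left(z \right)} = -9 - 6 z \left(5 + z\right)$ ($U{\left(z \right)} = \left(-2 - 1\right) \left(\left(z + z\right) \left(z + 5\right) - -3\right) = - 3 \left(2 z \left(5 + z\right) + 3\right) = - 3 \left(3 + 2 z \left(5 + z\right)\right) = -9 - 6 z \left(5 + z\right)$)
$\left(-2 + 6 \cdot 0\right) 1155 - U{\left(15 \right)} = \left(-2 + 6 \cdot 0\right) 1155 - \left(-9 - 450 - 6 \cdot 15^{2}\right) = \left(-2 + 0\right) 1155 - \left(-9 - 450 - 1350\right) = \left(-2\right) 1155 - \left(-9 - 450 - 1350\right) = -2310 - -1809 = -2310 + 1809 = -501$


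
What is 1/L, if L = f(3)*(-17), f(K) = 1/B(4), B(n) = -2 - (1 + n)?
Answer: 7/17 ≈ 0.41176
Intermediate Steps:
B(n) = -3 - n (B(n) = -2 + (-1 - n) = -3 - n)
f(K) = -⅐ (f(K) = 1/(-3 - 1*4) = 1/(-3 - 4) = 1/(-7) = -⅐)
L = 17/7 (L = -⅐*(-17) = 17/7 ≈ 2.4286)
1/L = 1/(17/7) = 7/17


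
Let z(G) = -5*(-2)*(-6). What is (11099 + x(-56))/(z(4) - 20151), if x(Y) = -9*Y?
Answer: -11603/20211 ≈ -0.57409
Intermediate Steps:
z(G) = -60 (z(G) = 10*(-6) = -60)
(11099 + x(-56))/(z(4) - 20151) = (11099 - 9*(-56))/(-60 - 20151) = (11099 + 504)/(-20211) = 11603*(-1/20211) = -11603/20211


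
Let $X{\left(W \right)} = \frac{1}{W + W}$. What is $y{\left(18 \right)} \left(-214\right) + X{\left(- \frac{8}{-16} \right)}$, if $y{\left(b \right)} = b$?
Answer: $-3851$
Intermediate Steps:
$X{\left(W \right)} = \frac{1}{2 W}$
$y{\left(18 \right)} \left(-214\right) + X{\left(- \frac{8}{-16} \right)} = 18 \left(-214\right) + \frac{1}{2 \left(- \frac{8}{-16}\right)} = -3852 + \frac{1}{2 \left(\left(-8\right) \left(- \frac{1}{16}\right)\right)} = -3852 + \frac{\frac{1}{\frac{1}{2}}}{2} = -3852 + \frac{1}{2} \cdot 2 = -3852 + 1 = -3851$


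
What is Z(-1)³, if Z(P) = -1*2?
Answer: -8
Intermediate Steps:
Z(P) = -2
Z(-1)³ = (-2)³ = -8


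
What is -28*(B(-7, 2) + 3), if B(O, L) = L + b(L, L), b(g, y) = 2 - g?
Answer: -140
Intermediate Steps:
B(O, L) = 2 (B(O, L) = L + (2 - L) = 2)
-28*(B(-7, 2) + 3) = -28*(2 + 3) = -28*5 = -140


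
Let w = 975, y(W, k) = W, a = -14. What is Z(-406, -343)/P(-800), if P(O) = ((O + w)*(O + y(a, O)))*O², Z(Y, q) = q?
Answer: 49/13024000000 ≈ 3.7623e-9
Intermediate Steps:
P(O) = O²*(-14 + O)*(975 + O) (P(O) = ((O + 975)*(O - 14))*O² = ((975 + O)*(-14 + O))*O² = ((-14 + O)*(975 + O))*O² = O²*(-14 + O)*(975 + O))
Z(-406, -343)/P(-800) = -343*1/(640000*(-13650 + (-800)² + 961*(-800))) = -343*1/(640000*(-13650 + 640000 - 768800)) = -343/(640000*(-142450)) = -343/(-91168000000) = -343*(-1/91168000000) = 49/13024000000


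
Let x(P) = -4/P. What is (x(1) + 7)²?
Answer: 9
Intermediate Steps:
(x(1) + 7)² = (-4/1 + 7)² = (-4*1 + 7)² = (-4 + 7)² = 3² = 9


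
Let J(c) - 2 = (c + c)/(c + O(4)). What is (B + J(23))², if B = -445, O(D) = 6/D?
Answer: 467208225/2401 ≈ 1.9459e+5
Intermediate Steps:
J(c) = 2 + 2*c/(3/2 + c) (J(c) = 2 + (c + c)/(c + 6/4) = 2 + (2*c)/(c + 6*(¼)) = 2 + (2*c)/(c + 3/2) = 2 + (2*c)/(3/2 + c) = 2 + 2*c/(3/2 + c))
(B + J(23))² = (-445 + 2*(3 + 4*23)/(3 + 2*23))² = (-445 + 2*(3 + 92)/(3 + 46))² = (-445 + 2*95/49)² = (-445 + 2*(1/49)*95)² = (-445 + 190/49)² = (-21615/49)² = 467208225/2401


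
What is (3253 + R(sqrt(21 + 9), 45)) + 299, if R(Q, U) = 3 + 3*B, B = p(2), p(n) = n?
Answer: 3561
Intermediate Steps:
B = 2
R(Q, U) = 9 (R(Q, U) = 3 + 3*2 = 3 + 6 = 9)
(3253 + R(sqrt(21 + 9), 45)) + 299 = (3253 + 9) + 299 = 3262 + 299 = 3561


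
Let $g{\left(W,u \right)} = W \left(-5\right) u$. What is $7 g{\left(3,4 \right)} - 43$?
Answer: $-463$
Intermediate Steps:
$g{\left(W,u \right)} = - 5 W u$
$7 g{\left(3,4 \right)} - 43 = 7 \left(\left(-5\right) 3 \cdot 4\right) - 43 = 7 \left(-60\right) - 43 = -420 - 43 = -463$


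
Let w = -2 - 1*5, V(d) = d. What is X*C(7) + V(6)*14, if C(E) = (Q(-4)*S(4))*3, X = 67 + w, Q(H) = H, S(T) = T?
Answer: -2796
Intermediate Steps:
w = -7 (w = -2 - 5 = -7)
X = 60 (X = 67 - 7 = 60)
C(E) = -48 (C(E) = -4*4*3 = -16*3 = -48)
X*C(7) + V(6)*14 = 60*(-48) + 6*14 = -2880 + 84 = -2796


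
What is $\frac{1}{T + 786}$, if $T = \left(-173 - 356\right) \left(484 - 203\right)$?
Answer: $- \frac{1}{147863} \approx -6.763 \cdot 10^{-6}$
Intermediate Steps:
$T = -148649$ ($T = \left(-529\right) 281 = -148649$)
$\frac{1}{T + 786} = \frac{1}{-148649 + 786} = \frac{1}{-147863} = - \frac{1}{147863}$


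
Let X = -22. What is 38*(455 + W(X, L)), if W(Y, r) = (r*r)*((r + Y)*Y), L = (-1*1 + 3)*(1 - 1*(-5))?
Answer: 1221130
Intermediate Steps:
L = 12 (L = (-1 + 3)*(1 + 5) = 2*6 = 12)
W(Y, r) = Y*r²*(Y + r) (W(Y, r) = r²*((Y + r)*Y) = r²*(Y*(Y + r)) = Y*r²*(Y + r))
38*(455 + W(X, L)) = 38*(455 - 22*12²*(-22 + 12)) = 38*(455 - 22*144*(-10)) = 38*(455 + 31680) = 38*32135 = 1221130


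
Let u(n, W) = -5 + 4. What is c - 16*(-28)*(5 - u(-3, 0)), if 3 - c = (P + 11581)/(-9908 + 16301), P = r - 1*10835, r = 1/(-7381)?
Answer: 126973992278/47186733 ≈ 2690.9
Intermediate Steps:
r = -1/7381 ≈ -0.00013548
u(n, W) = -1
P = -79973136/7381 (P = -1/7381 - 1*10835 = -1/7381 - 10835 = -79973136/7381 ≈ -10835.)
c = 136053974/47186733 (c = 3 - (-79973136/7381 + 11581)/(-9908 + 16301) = 3 - 5506225/(7381*6393) = 3 - 1*5506225/47186733 = 3 - 5506225/47186733 = 136053974/47186733 ≈ 2.8833)
c - 16*(-28)*(5 - u(-3, 0)) = 136053974/47186733 - 16*(-28)*(5 - 1*(-1)) = 136053974/47186733 - (-448)*(5 + 1) = 136053974/47186733 - (-448)*6 = 136053974/47186733 - 1*(-2688) = 136053974/47186733 + 2688 = 126973992278/47186733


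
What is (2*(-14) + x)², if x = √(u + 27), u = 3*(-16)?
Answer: (28 - I*√21)² ≈ 763.0 - 256.62*I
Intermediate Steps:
u = -48
x = I*√21 (x = √(-48 + 27) = √(-21) = I*√21 ≈ 4.5826*I)
(2*(-14) + x)² = (2*(-14) + I*√21)² = (-28 + I*√21)²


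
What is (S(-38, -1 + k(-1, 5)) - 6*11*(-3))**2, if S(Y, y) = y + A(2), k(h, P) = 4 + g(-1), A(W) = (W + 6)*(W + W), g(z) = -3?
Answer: 52900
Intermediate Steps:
A(W) = 2*W*(6 + W) (A(W) = (6 + W)*(2*W) = 2*W*(6 + W))
k(h, P) = 1 (k(h, P) = 4 - 3 = 1)
S(Y, y) = 32 + y (S(Y, y) = y + 2*2*(6 + 2) = y + 2*2*8 = y + 32 = 32 + y)
(S(-38, -1 + k(-1, 5)) - 6*11*(-3))**2 = ((32 + (-1 + 1)) - 6*11*(-3))**2 = ((32 + 0) - 66*(-3))**2 = (32 + 198)**2 = 230**2 = 52900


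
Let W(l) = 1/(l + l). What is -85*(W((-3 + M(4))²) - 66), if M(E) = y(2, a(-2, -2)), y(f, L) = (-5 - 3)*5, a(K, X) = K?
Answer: 20745695/3698 ≈ 5610.0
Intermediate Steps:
y(f, L) = -40 (y(f, L) = -8*5 = -40)
M(E) = -40
W(l) = 1/(2*l)
-85*(W((-3 + M(4))²) - 66) = -85*(1/(2*((-3 - 40)²)) - 66) = -85*(1/(2*((-43)²)) - 66) = -85*((½)/1849 - 66) = -85*((½)*(1/1849) - 66) = -85*(1/3698 - 66) = -85*(-244067/3698) = 20745695/3698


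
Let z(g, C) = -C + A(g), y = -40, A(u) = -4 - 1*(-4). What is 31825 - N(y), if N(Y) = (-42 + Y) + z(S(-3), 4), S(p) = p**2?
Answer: 31911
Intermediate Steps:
A(u) = 0 (A(u) = -4 + 4 = 0)
z(g, C) = -C (z(g, C) = -C + 0 = -C)
N(Y) = -46 + Y (N(Y) = (-42 + Y) - 1*4 = (-42 + Y) - 4 = -46 + Y)
31825 - N(y) = 31825 - (-46 - 40) = 31825 - 1*(-86) = 31825 + 86 = 31911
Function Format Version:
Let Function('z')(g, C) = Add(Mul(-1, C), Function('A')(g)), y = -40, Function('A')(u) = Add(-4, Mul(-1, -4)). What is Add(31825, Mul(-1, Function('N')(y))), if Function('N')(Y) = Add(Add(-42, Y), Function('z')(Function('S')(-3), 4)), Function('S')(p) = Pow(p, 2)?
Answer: 31911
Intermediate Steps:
Function('A')(u) = 0 (Function('A')(u) = Add(-4, 4) = 0)
Function('z')(g, C) = Mul(-1, C) (Function('z')(g, C) = Add(Mul(-1, C), 0) = Mul(-1, C))
Function('N')(Y) = Add(-46, Y) (Function('N')(Y) = Add(Add(-42, Y), Mul(-1, 4)) = Add(Add(-42, Y), -4) = Add(-46, Y))
Add(31825, Mul(-1, Function('N')(y))) = Add(31825, Mul(-1, Add(-46, -40))) = Add(31825, Mul(-1, -86)) = Add(31825, 86) = 31911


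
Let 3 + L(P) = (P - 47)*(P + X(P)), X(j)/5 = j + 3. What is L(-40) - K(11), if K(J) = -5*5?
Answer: 19597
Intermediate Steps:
X(j) = 15 + 5*j (X(j) = 5*(j + 3) = 5*(3 + j) = 15 + 5*j)
K(J) = -25
L(P) = -3 + (-47 + P)*(15 + 6*P) (L(P) = -3 + (P - 47)*(P + (15 + 5*P)) = -3 + (-47 + P)*(15 + 6*P))
L(-40) - K(11) = (-708 - 267*(-40) + 6*(-40)²) - 1*(-25) = (-708 + 10680 + 6*1600) + 25 = (-708 + 10680 + 9600) + 25 = 19572 + 25 = 19597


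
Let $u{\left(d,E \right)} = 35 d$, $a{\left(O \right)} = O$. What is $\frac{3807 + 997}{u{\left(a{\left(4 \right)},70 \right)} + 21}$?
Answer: $\frac{4804}{161} \approx 29.839$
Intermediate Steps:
$\frac{3807 + 997}{u{\left(a{\left(4 \right)},70 \right)} + 21} = \frac{3807 + 997}{35 \cdot 4 + 21} = \frac{4804}{140 + 21} = \frac{4804}{161}$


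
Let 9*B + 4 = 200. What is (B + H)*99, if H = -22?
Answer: -22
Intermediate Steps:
B = 196/9 (B = -4/9 + (⅑)*200 = -4/9 + 200/9 = 196/9 ≈ 21.778)
(B + H)*99 = (196/9 - 22)*99 = -2/9*99 = -22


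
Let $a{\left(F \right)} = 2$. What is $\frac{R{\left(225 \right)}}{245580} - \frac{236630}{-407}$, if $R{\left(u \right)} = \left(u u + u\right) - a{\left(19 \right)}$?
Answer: $\frac{14533072634}{24987765} \approx 581.61$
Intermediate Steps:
$R{\left(u \right)} = -2 + u + u^{2}$ ($R{\left(u \right)} = \left(u u + u\right) - 2 = \left(u^{2} + u\right) - 2 = \left(u + u^{2}\right) - 2 = -2 + u + u^{2}$)
$\frac{R{\left(225 \right)}}{245580} - \frac{236630}{-407} = \frac{-2 + 225 + 225^{2}}{245580} - \frac{236630}{-407} = \left(-2 + 225 + 50625\right) \frac{1}{245580} - - \frac{236630}{407} = 50848 \cdot \frac{1}{245580} + \frac{236630}{407} = \frac{12712}{61395} + \frac{236630}{407} = \frac{14533072634}{24987765}$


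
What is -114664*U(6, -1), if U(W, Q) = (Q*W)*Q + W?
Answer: -1375968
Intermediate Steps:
U(W, Q) = W + W*Q² (U(W, Q) = W*Q² + W = W + W*Q²)
-114664*U(6, -1) = -687984*(1 + (-1)²) = -687984*(1 + 1) = -687984*2 = -114664*12 = -1375968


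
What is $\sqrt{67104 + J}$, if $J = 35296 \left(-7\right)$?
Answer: $16 i \sqrt{703} \approx 424.23 i$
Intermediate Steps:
$J = -247072$
$\sqrt{67104 + J} = \sqrt{67104 - 247072} = \sqrt{-179968} = 16 i \sqrt{703}$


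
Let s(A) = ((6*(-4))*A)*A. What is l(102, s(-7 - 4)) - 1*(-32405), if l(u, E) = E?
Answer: 29501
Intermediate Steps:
s(A) = -24*A**2 (s(A) = (-24*A)*A = -24*A**2)
l(102, s(-7 - 4)) - 1*(-32405) = -24*(-7 - 4)**2 - 1*(-32405) = -24*(-11)**2 + 32405 = -24*121 + 32405 = -2904 + 32405 = 29501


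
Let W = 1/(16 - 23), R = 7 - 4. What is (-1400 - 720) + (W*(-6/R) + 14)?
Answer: -14740/7 ≈ -2105.7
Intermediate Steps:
R = 3
W = -1/7 (W = 1/(-7) = -1/7 ≈ -0.14286)
(-1400 - 720) + (W*(-6/R) + 14) = (-1400 - 720) + (-(-6)/(7*3) + 14) = -2120 + (-(-6)/(7*3) + 14) = -2120 + (-1/7*(-2) + 14) = -2120 + (2/7 + 14) = -2120 + 100/7 = -14740/7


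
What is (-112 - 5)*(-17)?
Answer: 1989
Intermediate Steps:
(-112 - 5)*(-17) = -117*(-17) = 1989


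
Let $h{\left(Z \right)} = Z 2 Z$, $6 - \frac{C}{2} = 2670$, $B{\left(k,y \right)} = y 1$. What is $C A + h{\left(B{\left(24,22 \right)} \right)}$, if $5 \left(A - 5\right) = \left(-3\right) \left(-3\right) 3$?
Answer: $- \frac{272216}{5} \approx -54443.0$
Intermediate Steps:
$B{\left(k,y \right)} = y$
$C = -5328$ ($C = 12 - 5340 = -5328$)
$h{\left(Z \right)} = 2 Z^{2}$ ($h{\left(Z \right)} = 2 Z Z = 2 Z^{2}$)
$A = \frac{52}{5}$ ($A = 5 + \frac{\left(-3\right) \left(-3\right) 3}{5} = 5 + \frac{9 \cdot 3}{5} = 5 + \frac{1}{5} \cdot 27 = 5 + \frac{27}{5} = \frac{52}{5} \approx 10.4$)
$C A + h{\left(B{\left(24,22 \right)} \right)} = \left(-5328\right) \frac{52}{5} + 2 \cdot 22^{2} = - \frac{277056}{5} + 2 \cdot 484 = - \frac{277056}{5} + 968 = - \frac{272216}{5}$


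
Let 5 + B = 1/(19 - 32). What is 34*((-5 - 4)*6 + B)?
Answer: -26112/13 ≈ -2008.6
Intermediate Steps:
B = -66/13 (B = -5 + 1/(19 - 32) = -5 + 1/(-13) = -5 - 1/13 = -66/13 ≈ -5.0769)
34*((-5 - 4)*6 + B) = 34*((-5 - 4)*6 - 66/13) = 34*(-9*6 - 66/13) = 34*(-54 - 66/13) = 34*(-768/13) = -26112/13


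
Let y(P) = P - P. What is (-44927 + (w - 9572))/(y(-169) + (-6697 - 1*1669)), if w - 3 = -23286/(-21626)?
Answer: 589253605/90461558 ≈ 6.5139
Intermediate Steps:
w = 44082/10813 (w = 3 - 23286/(-21626) = 3 - 23286*(-1/21626) = 3 + 11643/10813 = 44082/10813 ≈ 4.0768)
y(P) = 0
(-44927 + (w - 9572))/(y(-169) + (-6697 - 1*1669)) = (-44927 + (44082/10813 - 9572))/(0 + (-6697 - 1*1669)) = (-44927 - 103457954/10813)/(0 + (-6697 - 1669)) = -589253605/(10813*(0 - 8366)) = -589253605/10813/(-8366) = -589253605/10813*(-1/8366) = 589253605/90461558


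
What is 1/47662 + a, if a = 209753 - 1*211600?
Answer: -88031713/47662 ≈ -1847.0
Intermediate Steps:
a = -1847 (a = 209753 - 211600 = -1847)
1/47662 + a = 1/47662 - 1847 = -88031713/47662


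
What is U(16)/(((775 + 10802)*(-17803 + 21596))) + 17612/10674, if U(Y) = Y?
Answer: 128895097186/78118667019 ≈ 1.6500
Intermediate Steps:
U(16)/(((775 + 10802)*(-17803 + 21596))) + 17612/10674 = 16/(((775 + 10802)*(-17803 + 21596))) + 17612/10674 = 16/((11577*3793)) + 17612*(1/10674) = 16/43911561 + 8806/5337 = 128895097186/78118667019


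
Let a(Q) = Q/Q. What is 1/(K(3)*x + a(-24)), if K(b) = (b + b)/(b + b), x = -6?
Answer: -1/5 ≈ -0.20000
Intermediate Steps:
a(Q) = 1
K(b) = 1 (K(b) = (2*b)/((2*b)) = (2*b)*(1/(2*b)) = 1)
1/(K(3)*x + a(-24)) = 1/(1*(-6) + 1) = 1/(-6 + 1) = 1/(-5) = -1/5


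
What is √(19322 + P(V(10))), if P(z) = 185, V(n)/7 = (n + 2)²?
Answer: √19507 ≈ 139.67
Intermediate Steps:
V(n) = 7*(2 + n)² (V(n) = 7*(n + 2)² = 7*(2 + n)²)
√(19322 + P(V(10))) = √(19322 + 185) = √19507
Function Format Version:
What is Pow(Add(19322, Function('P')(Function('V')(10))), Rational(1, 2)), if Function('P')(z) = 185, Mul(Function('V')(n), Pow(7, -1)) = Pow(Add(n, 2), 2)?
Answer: Pow(19507, Rational(1, 2)) ≈ 139.67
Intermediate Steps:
Function('V')(n) = Mul(7, Pow(Add(2, n), 2)) (Function('V')(n) = Mul(7, Pow(Add(n, 2), 2)) = Mul(7, Pow(Add(2, n), 2)))
Pow(Add(19322, Function('P')(Function('V')(10))), Rational(1, 2)) = Pow(Add(19322, 185), Rational(1, 2)) = Pow(19507, Rational(1, 2))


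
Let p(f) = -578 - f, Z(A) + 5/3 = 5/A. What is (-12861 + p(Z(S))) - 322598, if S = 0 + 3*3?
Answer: -3024323/9 ≈ -3.3604e+5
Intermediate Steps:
S = 9 (S = 0 + 9 = 9)
Z(A) = -5/3 + 5/A
(-12861 + p(Z(S))) - 322598 = (-12861 + (-578 - (-5/3 + 5/9))) - 322598 = (-12861 + (-578 - 1*(-10/9))) - 322598 = (-12861 + (-578 + 10/9)) - 322598 = (-12861 - 5192/9) - 322598 = -120941/9 - 322598 = -3024323/9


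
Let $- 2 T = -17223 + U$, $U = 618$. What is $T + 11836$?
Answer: $\frac{40277}{2} \approx 20139.0$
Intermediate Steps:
$T = \frac{16605}{2}$ ($T = - \frac{-17223 + 618}{2} = \left(- \frac{1}{2}\right) \left(-16605\right) = \frac{16605}{2} \approx 8302.5$)
$T + 11836 = \frac{16605}{2} + 11836 = \frac{40277}{2}$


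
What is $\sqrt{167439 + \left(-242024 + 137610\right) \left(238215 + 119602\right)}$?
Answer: $i \sqrt{37360936799} \approx 1.9329 \cdot 10^{5} i$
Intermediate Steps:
$\sqrt{167439 + \left(-242024 + 137610\right) \left(238215 + 119602\right)} = \sqrt{167439 - 37361104238} = \sqrt{-37360936799} = i \sqrt{37360936799}$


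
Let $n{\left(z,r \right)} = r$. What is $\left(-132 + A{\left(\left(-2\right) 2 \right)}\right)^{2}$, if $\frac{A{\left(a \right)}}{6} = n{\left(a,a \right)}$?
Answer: $24336$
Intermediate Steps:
$A{\left(a \right)} = 6 a$
$\left(-132 + A{\left(\left(-2\right) 2 \right)}\right)^{2} = \left(-132 + 6 \left(\left(-2\right) 2\right)\right)^{2} = \left(-132 + 6 \left(-4\right)\right)^{2} = \left(-132 - 24\right)^{2} = \left(-156\right)^{2} = 24336$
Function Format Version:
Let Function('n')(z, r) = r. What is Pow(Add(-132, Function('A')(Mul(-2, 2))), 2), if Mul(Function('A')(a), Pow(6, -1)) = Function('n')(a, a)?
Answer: 24336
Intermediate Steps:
Function('A')(a) = Mul(6, a)
Pow(Add(-132, Function('A')(Mul(-2, 2))), 2) = Pow(Add(-132, Mul(6, Mul(-2, 2))), 2) = Pow(Add(-132, Mul(6, -4)), 2) = Pow(Add(-132, -24), 2) = Pow(-156, 2) = 24336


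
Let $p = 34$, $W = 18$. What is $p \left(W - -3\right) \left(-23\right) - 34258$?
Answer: $-50680$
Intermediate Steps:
$p \left(W - -3\right) \left(-23\right) - 34258 = 34 \left(18 - -3\right) \left(-23\right) - 34258 = 34 \left(18 + 3\right) \left(-23\right) - 34258 = 34 \cdot 21 \left(-23\right) - 34258 = 714 \left(-23\right) - 34258 = -16422 - 34258 = -50680$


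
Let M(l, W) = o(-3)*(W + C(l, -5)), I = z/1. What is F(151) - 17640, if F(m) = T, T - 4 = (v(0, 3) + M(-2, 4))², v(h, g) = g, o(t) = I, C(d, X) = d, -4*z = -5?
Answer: -70423/4 ≈ -17606.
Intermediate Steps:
z = 5/4 (z = -¼*(-5) = 5/4 ≈ 1.2500)
I = 5/4 (I = (5/4)/1 = (5/4)*1 = 5/4 ≈ 1.2500)
o(t) = 5/4
M(l, W) = 5*W/4 + 5*l/4 (M(l, W) = 5*(W + l)/4 = 5*W/4 + 5*l/4)
T = 137/4 (T = 4 + (3 + ((5/4)*4 + (5/4)*(-2)))² = 4 + (3 + (5 - 5/2))² = 4 + (3 + 5/2)² = 4 + (11/2)² = 4 + 121/4 = 137/4 ≈ 34.250)
F(m) = 137/4
F(151) - 17640 = 137/4 - 17640 = -70423/4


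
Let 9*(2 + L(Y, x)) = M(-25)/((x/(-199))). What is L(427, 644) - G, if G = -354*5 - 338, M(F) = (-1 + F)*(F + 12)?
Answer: 6069557/2898 ≈ 2094.4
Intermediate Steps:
M(F) = (-1 + F)*(12 + F)
L(Y, x) = -2 - 67262/(9*x) (L(Y, x) = -2 + ((-12 + (-25)**2 + 11*(-25))/((x/(-199))))/9 = -2 + ((-12 + 625 - 275)/((x*(-1/199))))/9 = -2 + (338/((-x/199)))/9 = -2 + (338*(-199/x))/9 = -2 + (-67262/x)/9 = -2 - 67262/(9*x))
G = -2108 (G = -1770 - 338 = -2108)
L(427, 644) - G = (-2 - 67262/9/644) - 1*(-2108) = (-2 - 67262/9*1/644) + 2108 = (-2 - 33631/2898) + 2108 = -39427/2898 + 2108 = 6069557/2898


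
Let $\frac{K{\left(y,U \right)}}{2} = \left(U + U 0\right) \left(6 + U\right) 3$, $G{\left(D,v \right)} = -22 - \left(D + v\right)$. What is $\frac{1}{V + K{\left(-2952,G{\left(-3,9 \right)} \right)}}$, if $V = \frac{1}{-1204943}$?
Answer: $\frac{1204943}{4453469327} \approx 0.00027056$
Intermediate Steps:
$V = - \frac{1}{1204943} \approx -8.2991 \cdot 10^{-7}$
$G{\left(D,v \right)} = -22 - D - v$ ($G{\left(D,v \right)} = -22 - \left(D + v\right) = -22 - D - v$)
$K{\left(y,U \right)} = 2 U \left(18 + 3 U\right)$ ($K{\left(y,U \right)} = 2 \left(U + U 0\right) \left(6 + U\right) 3 = 2 \left(U + 0\right) \left(18 + 3 U\right) = 2 U \left(18 + 3 U\right)$)
$\frac{1}{V + K{\left(-2952,G{\left(-3,9 \right)} \right)}} = \frac{1}{- \frac{1}{1204943} + 6 \left(-22 - -3 - 9\right) \left(6 - 28\right)} = \frac{1}{- \frac{1}{1204943} + 6 \left(-22 + 3 - 9\right) \left(6 - 28\right)} = \frac{1}{- \frac{1}{1204943} + 6 \left(-28\right) \left(6 - 28\right)} = \frac{1}{- \frac{1}{1204943} + 6 \left(-28\right) \left(-22\right)} = \frac{1}{- \frac{1}{1204943} + 3696} = \frac{1}{\frac{4453469327}{1204943}} = \frac{1204943}{4453469327}$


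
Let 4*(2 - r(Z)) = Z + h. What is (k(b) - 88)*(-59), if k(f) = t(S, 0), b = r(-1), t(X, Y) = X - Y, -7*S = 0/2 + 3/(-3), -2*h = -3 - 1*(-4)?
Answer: 36285/7 ≈ 5183.6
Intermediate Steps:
h = -½ (h = -(-3 - 1*(-4))/2 = -(-3 + 4)/2 = -½*1 = -½ ≈ -0.50000)
S = ⅐ (S = -(0/2 + 3/(-3))/7 = -(0*(½) + 3*(-⅓))/7 = -(0 - 1)/7 = -⅐*(-1) = ⅐ ≈ 0.14286)
r(Z) = 17/8 - Z/4 (r(Z) = 2 - (Z - ½)/4 = 2 - (-½ + Z)/4 = 2 + (⅛ - Z/4) = 17/8 - Z/4)
b = 19/8 (b = 17/8 - ¼*(-1) = 17/8 + ¼ = 19/8 ≈ 2.3750)
k(f) = ⅐ (k(f) = ⅐ - 1*0 = ⅐ + 0 = ⅐)
(k(b) - 88)*(-59) = (⅐ - 88)*(-59) = -615/7*(-59) = 36285/7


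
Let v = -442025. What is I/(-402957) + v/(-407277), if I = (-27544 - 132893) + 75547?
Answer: 23632312495/18235013121 ≈ 1.2960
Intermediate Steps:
I = -84890 (I = -160437 + 75547 = -84890)
I/(-402957) + v/(-407277) = -84890/(-402957) - 442025/(-407277) = -84890*(-1/402957) - 442025*(-1/407277) = 84890/402957 + 442025/407277 = 23632312495/18235013121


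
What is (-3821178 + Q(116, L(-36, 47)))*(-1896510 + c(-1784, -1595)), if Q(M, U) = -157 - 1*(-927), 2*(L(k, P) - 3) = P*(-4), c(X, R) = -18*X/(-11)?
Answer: 79822542678576/11 ≈ 7.2566e+12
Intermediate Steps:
c(X, R) = 18*X/11 (c(X, R) = -18*X*(-1)/11 = -(-18)*X/11 = 18*X/11)
L(k, P) = 3 - 2*P (L(k, P) = 3 + (P*(-4))/2 = 3 + (-4*P)/2 = 3 - 2*P)
Q(M, U) = 770 (Q(M, U) = -157 + 927 = 770)
(-3821178 + Q(116, L(-36, 47)))*(-1896510 + c(-1784, -1595)) = (-3821178 + 770)*(-1896510 + (18/11)*(-1784)) = -3820408*(-1896510 - 32112/11) = -3820408*(-20893722/11) = 79822542678576/11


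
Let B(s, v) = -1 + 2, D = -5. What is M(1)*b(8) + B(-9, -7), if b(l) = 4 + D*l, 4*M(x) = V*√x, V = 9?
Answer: -80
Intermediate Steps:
M(x) = 9*√x/4 (M(x) = (9*√x)/4 = 9*√x/4)
B(s, v) = 1
b(l) = 4 - 5*l
M(1)*b(8) + B(-9, -7) = (9*√1/4)*(4 - 5*8) + 1 = ((9/4)*1)*(4 - 40) + 1 = (9/4)*(-36) + 1 = -81 + 1 = -80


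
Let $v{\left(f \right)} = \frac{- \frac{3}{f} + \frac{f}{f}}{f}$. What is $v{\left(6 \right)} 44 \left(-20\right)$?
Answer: $- \frac{220}{3} \approx -73.333$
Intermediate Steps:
$v{\left(f \right)} = \frac{1 - \frac{3}{f}}{f}$ ($v{\left(f \right)} = \frac{- \frac{3}{f} + 1}{f} = \frac{1 - \frac{3}{f}}{f}$)
$v{\left(6 \right)} 44 \left(-20\right) = \frac{-3 + 6}{36} \cdot 44 \left(-20\right) = \frac{1}{36} \cdot 3 \cdot 44 \left(-20\right) = \frac{1}{12} \cdot 44 \left(-20\right) = \frac{11}{3} \left(-20\right) = - \frac{220}{3}$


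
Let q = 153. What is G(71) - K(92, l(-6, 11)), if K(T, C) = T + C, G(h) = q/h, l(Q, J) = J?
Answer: -7160/71 ≈ -100.85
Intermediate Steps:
G(h) = 153/h
K(T, C) = C + T
G(71) - K(92, l(-6, 11)) = 153/71 - (11 + 92) = 153*(1/71) - 1*103 = 153/71 - 103 = -7160/71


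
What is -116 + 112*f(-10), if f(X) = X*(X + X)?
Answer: 22284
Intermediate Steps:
f(X) = 2*X² (f(X) = X*(2*X) = 2*X²)
-116 + 112*f(-10) = -116 + 112*(2*(-10)²) = -116 + 112*(2*100) = -116 + 112*200 = -116 + 22400 = 22284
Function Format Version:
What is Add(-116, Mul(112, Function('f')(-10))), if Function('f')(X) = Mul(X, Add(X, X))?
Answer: 22284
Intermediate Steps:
Function('f')(X) = Mul(2, Pow(X, 2)) (Function('f')(X) = Mul(X, Mul(2, X)) = Mul(2, Pow(X, 2)))
Add(-116, Mul(112, Function('f')(-10))) = Add(-116, Mul(112, Mul(2, Pow(-10, 2)))) = Add(-116, Mul(112, Mul(2, 100))) = Add(-116, Mul(112, 200)) = Add(-116, 22400) = 22284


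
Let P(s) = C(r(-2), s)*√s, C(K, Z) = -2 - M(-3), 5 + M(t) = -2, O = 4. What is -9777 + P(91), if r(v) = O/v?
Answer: -9777 + 5*√91 ≈ -9729.3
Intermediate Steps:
r(v) = 4/v
M(t) = -7 (M(t) = -5 - 2 = -7)
C(K, Z) = 5 (C(K, Z) = -2 - 1*(-7) = -2 + 7 = 5)
P(s) = 5*√s
-9777 + P(91) = -9777 + 5*√91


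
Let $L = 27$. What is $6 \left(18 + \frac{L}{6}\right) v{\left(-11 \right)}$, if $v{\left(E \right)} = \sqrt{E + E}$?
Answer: $135 i \sqrt{22} \approx 633.21 i$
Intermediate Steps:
$v{\left(E \right)} = \sqrt{2} \sqrt{E}$ ($v{\left(E \right)} = \sqrt{2 E} = \sqrt{2} \sqrt{E}$)
$6 \left(18 + \frac{L}{6}\right) v{\left(-11 \right)} = 6 \left(18 + \frac{27}{6}\right) \sqrt{2} \sqrt{-11} = 6 \left(18 + 27 \cdot \frac{1}{6}\right) \sqrt{2} i \sqrt{11} = 6 \left(18 + \frac{9}{2}\right) i \sqrt{22} = 6 \cdot \frac{45}{2} i \sqrt{22} = 135 i \sqrt{22}$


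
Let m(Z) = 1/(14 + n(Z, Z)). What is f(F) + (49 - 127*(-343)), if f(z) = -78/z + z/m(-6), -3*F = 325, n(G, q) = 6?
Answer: 3108304/75 ≈ 41444.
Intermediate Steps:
F = -325/3 (F = -1/3*325 = -325/3 ≈ -108.33)
m(Z) = 1/20 (m(Z) = 1/(14 + 6) = 1/20)
f(z) = -78/z + 20*z (f(z) = -78/z + z/(1/20) = -78/z + z*20 = -78/z + 20*z)
f(F) + (49 - 127*(-343)) = (-78/(-325/3) + 20*(-325/3)) + (49 - 127*(-343)) = (-78*(-3/325) - 6500/3) + (49 + 43561) = (18/25 - 6500/3) + 43610 = -162446/75 + 43610 = 3108304/75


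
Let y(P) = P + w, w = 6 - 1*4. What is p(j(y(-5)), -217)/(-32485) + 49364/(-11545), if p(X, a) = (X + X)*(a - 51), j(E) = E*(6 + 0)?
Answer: -68599028/15001573 ≈ -4.5728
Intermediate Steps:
w = 2 (w = 6 - 4 = 2)
y(P) = 2 + P (y(P) = P + 2 = 2 + P)
j(E) = 6*E (j(E) = E*6 = 6*E)
p(X, a) = 2*X*(-51 + a) (p(X, a) = (2*X)*(-51 + a) = 2*X*(-51 + a))
p(j(y(-5)), -217)/(-32485) + 49364/(-11545) = (2*(6*(2 - 5))*(-51 - 217))/(-32485) + 49364/(-11545) = (2*(6*(-3))*(-268))*(-1/32485) + 49364*(-1/11545) = (2*(-18)*(-268))*(-1/32485) - 49364/11545 = 9648*(-1/32485) - 49364/11545 = -9648/32485 - 49364/11545 = -68599028/15001573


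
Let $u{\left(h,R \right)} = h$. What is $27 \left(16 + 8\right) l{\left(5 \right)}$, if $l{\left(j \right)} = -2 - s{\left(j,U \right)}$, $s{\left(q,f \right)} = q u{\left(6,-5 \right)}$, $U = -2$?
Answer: $-20736$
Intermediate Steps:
$s{\left(q,f \right)} = 6 q$ ($s{\left(q,f \right)} = q 6 = 6 q$)
$l{\left(j \right)} = -2 - 6 j$
$27 \left(16 + 8\right) l{\left(5 \right)} = 27 \left(16 + 8\right) \left(-2 - 30\right) = 27 \cdot 24 \left(-2 - 30\right) = 648 \left(-32\right) = -20736$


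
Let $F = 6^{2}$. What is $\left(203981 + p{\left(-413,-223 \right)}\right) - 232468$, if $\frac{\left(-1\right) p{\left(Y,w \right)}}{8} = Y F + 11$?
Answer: $90369$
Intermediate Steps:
$F = 36$
$p{\left(Y,w \right)} = -88 - 288 Y$ ($p{\left(Y,w \right)} = - 8 \left(Y 36 + 11\right) = - 8 \left(36 Y + 11\right) = - 8 \left(11 + 36 Y\right) = -88 - 288 Y$)
$\left(203981 + p{\left(-413,-223 \right)}\right) - 232468 = \left(203981 - -118856\right) - 232468 = \left(203981 + \left(-88 + 118944\right)\right) - 232468 = \left(203981 + 118856\right) - 232468 = 322837 - 232468 = 90369$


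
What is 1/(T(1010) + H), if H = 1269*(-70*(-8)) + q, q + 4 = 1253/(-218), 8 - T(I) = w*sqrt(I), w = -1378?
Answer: 33772372302/23908794639653161 - 65488072*sqrt(1010)/23908794639653161 ≈ 1.3255e-6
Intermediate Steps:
T(I) = 8 + 1378*sqrt(I) (T(I) = 8 - (-1378)*sqrt(I) = 8 + 1378*sqrt(I))
q = -2125/218 (q = -4 + 1253/(-218) = -4 + 1253*(-1/218) = -4 - 1253/218 = -2125/218 ≈ -9.7477)
H = 154917395/218 (H = 1269*(-70*(-8)) - 2125/218 = 1269*560 - 2125/218 = 710640 - 2125/218 = 154917395/218 ≈ 7.1063e+5)
1/(T(1010) + H) = 1/((8 + 1378*sqrt(1010)) + 154917395/218) = 1/(154919139/218 + 1378*sqrt(1010))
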